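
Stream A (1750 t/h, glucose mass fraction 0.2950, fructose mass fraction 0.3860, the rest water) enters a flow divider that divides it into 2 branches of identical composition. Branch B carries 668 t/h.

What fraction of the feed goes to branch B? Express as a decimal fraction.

Fraction to B = 668/1750 = 0.3817.

0.382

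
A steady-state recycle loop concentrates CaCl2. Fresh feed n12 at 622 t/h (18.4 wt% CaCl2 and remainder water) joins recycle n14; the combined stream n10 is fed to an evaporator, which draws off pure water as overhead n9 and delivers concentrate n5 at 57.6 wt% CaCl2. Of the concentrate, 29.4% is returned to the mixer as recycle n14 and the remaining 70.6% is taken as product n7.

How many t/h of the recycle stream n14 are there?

Overall CaCl2 balance (none leaves overhead): CaCl2 in fresh feed = CaCl2 in product, i.e. 622×0.184 = (1−0.294)·n5·0.576.
n5 = 114.45/(0.576×0.706) = 281.44 t/h.
Recycle n14 = 0.294×281.44 = 82.742 t/h.

82.74 t/h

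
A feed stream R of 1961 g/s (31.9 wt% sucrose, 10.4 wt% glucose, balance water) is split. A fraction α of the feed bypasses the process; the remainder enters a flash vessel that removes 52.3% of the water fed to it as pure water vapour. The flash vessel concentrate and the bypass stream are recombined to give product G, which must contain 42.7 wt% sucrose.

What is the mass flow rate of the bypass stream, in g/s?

317.4 g/s

All 1961×0.319 = 625.56 g/s of sucrose reaches G, so G = 625.56/0.427 = 1465 g/s and vapour = 495.99 g/s.
The evaporator receives (1−α)·1961 of feed at 0.577 water and removes 0.523 of that water:
0.523×0.577×(1−α)×1961 = 495.99
(1−α) = 495.99/591.77 = 0.8381;  α = 0.1619.
Bypass flow = 0.1619×1961 = 317.4 g/s.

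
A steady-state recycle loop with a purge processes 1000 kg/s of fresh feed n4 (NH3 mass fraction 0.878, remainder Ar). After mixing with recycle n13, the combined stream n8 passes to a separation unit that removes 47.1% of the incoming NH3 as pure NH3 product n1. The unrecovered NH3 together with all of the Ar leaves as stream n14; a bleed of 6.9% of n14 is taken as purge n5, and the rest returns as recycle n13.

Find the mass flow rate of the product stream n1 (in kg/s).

814.9 kg/s

NH3 in n8: m_A = 1000×0.878 + (1−0.069)·(1−0.471)·m_A, so m_A = 878/0.5075 = 1730 kg/s.
Product n1 = 0.471×1730 = 814.85 kg/s.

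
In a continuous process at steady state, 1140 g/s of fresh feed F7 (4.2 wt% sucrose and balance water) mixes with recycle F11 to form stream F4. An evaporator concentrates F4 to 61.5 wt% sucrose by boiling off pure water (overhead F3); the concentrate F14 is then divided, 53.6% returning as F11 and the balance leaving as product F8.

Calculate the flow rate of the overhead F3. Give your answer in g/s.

Overall sucrose balance (none leaves overhead): sucrose in fresh feed = sucrose in product, i.e. 1140×0.042 = (1−0.536)·F14·0.615.
F14 = 47.88/(0.615×0.464) = 167.79 g/s.
Recycle F11 = 0.536×167.79 = 89.934 g/s.
Combined feed F4 = 1140 + 89.934 = 1229.9 g/s.
Overhead F3 = F4 − F14 = 1229.9 − 167.79 = 1062.1 g/s.

1062 g/s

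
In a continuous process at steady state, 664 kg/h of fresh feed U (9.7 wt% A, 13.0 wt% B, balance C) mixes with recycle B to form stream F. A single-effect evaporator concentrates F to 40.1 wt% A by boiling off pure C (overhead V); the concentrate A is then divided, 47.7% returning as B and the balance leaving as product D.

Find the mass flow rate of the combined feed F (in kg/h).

Overall A balance (none leaves overhead): A in fresh feed = A in product, i.e. 664×0.097 = (1−0.477)·A·0.401.
A = 64.408/(0.401×0.523) = 307.11 kg/h.
Recycle B = 0.477×307.11 = 146.49 kg/h.
Combined feed F = 664 + 146.49 = 810.49 kg/h.

810.5 kg/h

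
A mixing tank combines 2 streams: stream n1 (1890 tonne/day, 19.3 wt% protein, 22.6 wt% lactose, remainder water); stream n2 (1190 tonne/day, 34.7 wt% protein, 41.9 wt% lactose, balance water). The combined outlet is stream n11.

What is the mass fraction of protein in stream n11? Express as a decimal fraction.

0.253

Total flow out = 1890 + 1190 = 3080 tonne/day.
protein in = 1890×0.193 + 1190×0.347 = 777.7 tonne/day.
protein mass fraction in n11 = 777.7/3080 = 0.253.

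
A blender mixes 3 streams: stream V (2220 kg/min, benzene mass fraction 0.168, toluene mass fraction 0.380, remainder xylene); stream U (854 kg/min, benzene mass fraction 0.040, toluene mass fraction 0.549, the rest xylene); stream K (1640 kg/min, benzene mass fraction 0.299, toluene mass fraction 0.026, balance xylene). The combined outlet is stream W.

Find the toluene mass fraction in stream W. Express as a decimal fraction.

0.287

Total flow out = 2220 + 854 + 1640 = 4714 kg/min.
toluene in = 2220×0.380 + 854×0.549 + 1640×0.026 = 1355.1 kg/min.
toluene mass fraction in W = 1355.1/4714 = 0.287.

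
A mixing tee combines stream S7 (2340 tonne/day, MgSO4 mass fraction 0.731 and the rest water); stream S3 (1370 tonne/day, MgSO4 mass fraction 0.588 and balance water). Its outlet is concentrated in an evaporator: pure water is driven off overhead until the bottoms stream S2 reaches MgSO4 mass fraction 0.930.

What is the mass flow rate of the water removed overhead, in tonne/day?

1005 tonne/day

MgSO4 entering = 2340×0.731 + 1370×0.588 = 2516.1 tonne/day.
All MgSO4 reports to S2, so S2 = 2516.1/0.930 = 2705.5 tonne/day.
Total feed = 3710 tonne/day; overhead = 3710 − 2705.5 = 1004.5 tonne/day.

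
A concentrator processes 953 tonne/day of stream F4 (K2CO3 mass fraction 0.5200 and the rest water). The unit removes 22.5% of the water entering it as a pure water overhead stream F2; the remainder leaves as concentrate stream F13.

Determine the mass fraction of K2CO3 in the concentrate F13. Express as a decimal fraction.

0.5830

K2CO3 is not removed: 953×0.520 = 495.56 tonne/day of K2CO3 enters F13.
water entering = 953×0.480 = 457.44 tonne/day; overhead removed = 0.225×457.44 = 102.92 tonne/day.
Concentrate = 953 − 102.92 = 850.08 tonne/day.
Mass fraction = 495.56/850.08 = 0.5830.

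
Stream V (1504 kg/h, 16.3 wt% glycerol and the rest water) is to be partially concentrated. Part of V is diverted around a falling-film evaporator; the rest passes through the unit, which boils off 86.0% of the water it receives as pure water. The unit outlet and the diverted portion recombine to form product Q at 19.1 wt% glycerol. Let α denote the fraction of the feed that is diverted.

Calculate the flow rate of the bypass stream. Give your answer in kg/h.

All 1504×0.163 = 245.15 kg/h of glycerol reaches Q, so Q = 245.15/0.191 = 1283.5 kg/h and vapour = 220.48 kg/h.
The evaporator receives (1−α)·1504 of feed at 0.837 water and removes 0.860 of that water:
0.860×0.837×(1−α)×1504 = 220.48
(1−α) = 220.48/1082.6 = 0.2037;  α = 0.7963.
Bypass flow = 0.7963×1504 = 1197.7 kg/h.

1198 kg/h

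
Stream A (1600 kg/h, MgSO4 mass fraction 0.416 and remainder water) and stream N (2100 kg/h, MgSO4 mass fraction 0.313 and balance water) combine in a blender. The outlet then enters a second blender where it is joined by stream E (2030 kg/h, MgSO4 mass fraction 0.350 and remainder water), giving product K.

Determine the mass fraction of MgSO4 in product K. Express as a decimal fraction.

Overall, product flow = 5730 kg/h.
MgSO4 in = 1600×0.416 + 2100×0.313 + 2030×0.350 = 2033.4 kg/h.
MgSO4 fraction in K = 0.355.

0.355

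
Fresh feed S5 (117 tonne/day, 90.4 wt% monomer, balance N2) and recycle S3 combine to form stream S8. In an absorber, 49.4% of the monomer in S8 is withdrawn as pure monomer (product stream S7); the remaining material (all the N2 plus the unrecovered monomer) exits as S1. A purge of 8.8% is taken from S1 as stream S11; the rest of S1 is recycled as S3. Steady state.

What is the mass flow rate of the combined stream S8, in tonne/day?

324 tonne/day

N2 enters only via S5 and leaves only via the purge: 117×0.096 = 0.088×(N2 in S1), and the absorber passes all N2, so N2 in S8 = N2 in S1 = 127.64 tonne/day.
monomer in S8: m_A = 117×0.904 + (1−0.088)·(1−0.494)·m_A, so m_A = 105.77/0.5385 = 196.4 tonne/day.
S8 = 196.4 + 127.64 = 324.04 tonne/day.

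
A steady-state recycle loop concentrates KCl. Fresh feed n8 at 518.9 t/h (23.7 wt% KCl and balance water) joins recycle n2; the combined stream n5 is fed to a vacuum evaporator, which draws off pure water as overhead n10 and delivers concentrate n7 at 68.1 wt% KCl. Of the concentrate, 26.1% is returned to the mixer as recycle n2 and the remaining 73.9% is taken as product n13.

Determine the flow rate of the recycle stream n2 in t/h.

Overall KCl balance (none leaves overhead): KCl in fresh feed = KCl in product, i.e. 518.9×0.237 = (1−0.261)·n7·0.681.
n7 = 122.98/(0.681×0.739) = 244.37 t/h.
Recycle n2 = 0.261×244.37 = 63.779 t/h.

63.78 t/h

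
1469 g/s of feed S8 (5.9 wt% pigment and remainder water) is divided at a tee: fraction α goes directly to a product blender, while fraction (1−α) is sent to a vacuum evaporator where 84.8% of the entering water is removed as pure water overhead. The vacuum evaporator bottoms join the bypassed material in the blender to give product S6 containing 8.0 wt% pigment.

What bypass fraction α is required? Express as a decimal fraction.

0.671

All 1469×0.059 = 86.671 g/s of pigment reaches S6, so S6 = 86.671/0.080 = 1083.4 g/s and vapour = 385.61 g/s.
The evaporator receives (1−α)·1469 of feed at 0.941 water and removes 0.848 of that water:
0.848×0.941×(1−α)×1469 = 385.61
(1−α) = 385.61/1172.2 = 0.3290;  α = 0.6710.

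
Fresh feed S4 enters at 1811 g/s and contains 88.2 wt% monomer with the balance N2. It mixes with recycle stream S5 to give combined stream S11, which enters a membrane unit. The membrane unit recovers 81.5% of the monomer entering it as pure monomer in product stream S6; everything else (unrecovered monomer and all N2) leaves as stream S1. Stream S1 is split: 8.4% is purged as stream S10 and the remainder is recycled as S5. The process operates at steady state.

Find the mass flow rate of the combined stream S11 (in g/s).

4467 g/s

N2 enters only via S4 and leaves only via the purge: 1811×0.118 = 0.084×(N2 in S1), and the membrane unit passes all N2, so N2 in S11 = N2 in S1 = 2544 g/s.
monomer in S11: m_A = 1811×0.882 + (1−0.084)·(1−0.815)·m_A, so m_A = 1597.3/0.8305 = 1923.2 g/s.
S11 = 1923.2 + 2544 = 4467.2 g/s.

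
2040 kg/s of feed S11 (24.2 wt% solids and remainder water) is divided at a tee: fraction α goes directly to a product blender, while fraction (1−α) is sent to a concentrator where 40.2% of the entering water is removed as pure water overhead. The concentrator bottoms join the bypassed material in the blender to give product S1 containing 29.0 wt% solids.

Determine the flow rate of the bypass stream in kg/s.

931.9 kg/s

All 2040×0.242 = 493.68 kg/s of solids reaches S1, so S1 = 493.68/0.290 = 1702.3 kg/s and vapour = 337.66 kg/s.
The evaporator receives (1−α)·2040 of feed at 0.758 water and removes 0.402 of that water:
0.402×0.758×(1−α)×2040 = 337.66
(1−α) = 337.66/621.62 = 0.5432;  α = 0.4568.
Bypass flow = 0.4568×2040 = 931.9 kg/s.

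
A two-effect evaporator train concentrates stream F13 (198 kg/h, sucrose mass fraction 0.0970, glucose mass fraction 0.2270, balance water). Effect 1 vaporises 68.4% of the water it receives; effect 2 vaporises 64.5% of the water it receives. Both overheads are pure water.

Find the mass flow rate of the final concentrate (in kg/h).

water in feed = 198×0.676 = 133.85 kg/h.
After stage 1: water left = (1−0.684)×133.85 = 42.296; stream total = 106.45 kg/h.
After stage 2: water left = (1−0.645)×42.296 = 15.015; final concentrate = 79.167 kg/h.

79.17 kg/h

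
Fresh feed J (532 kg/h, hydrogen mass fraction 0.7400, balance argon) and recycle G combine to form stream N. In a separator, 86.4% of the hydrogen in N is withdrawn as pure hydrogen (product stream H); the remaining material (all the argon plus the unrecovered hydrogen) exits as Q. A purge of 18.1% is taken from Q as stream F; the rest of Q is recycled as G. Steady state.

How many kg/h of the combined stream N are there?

1207 kg/h

argon enters only via J and leaves only via the purge: 532×0.260 = 0.181×(argon in Q), and the separator passes all argon, so argon in N = argon in Q = 764.2 kg/h.
hydrogen in N: m_A = 532×0.740 + (1−0.181)·(1−0.864)·m_A, so m_A = 393.68/0.8886 = 443.03 kg/h.
N = 443.03 + 764.2 = 1207.2 kg/h.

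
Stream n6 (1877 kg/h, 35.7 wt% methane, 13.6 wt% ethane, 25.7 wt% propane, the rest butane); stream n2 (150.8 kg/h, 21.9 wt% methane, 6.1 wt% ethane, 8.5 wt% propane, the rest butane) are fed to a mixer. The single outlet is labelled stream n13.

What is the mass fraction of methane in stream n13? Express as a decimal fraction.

0.347

Total flow out = 1877 + 150.8 = 2027.8 kg/h.
methane in = 1877×0.357 + 150.8×0.219 = 703.11 kg/h.
methane mass fraction in n13 = 703.11/2027.8 = 0.347.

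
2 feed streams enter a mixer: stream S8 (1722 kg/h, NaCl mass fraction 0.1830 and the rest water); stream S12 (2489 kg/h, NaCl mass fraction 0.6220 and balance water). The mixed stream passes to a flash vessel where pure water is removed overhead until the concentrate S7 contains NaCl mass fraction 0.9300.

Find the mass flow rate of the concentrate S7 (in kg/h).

NaCl entering = 1722×0.183 + 2489×0.622 = 1863.3 kg/h.
All NaCl reports to S7, so S7 = 1863.3/0.930 = 2003.5 kg/h.

2004 kg/h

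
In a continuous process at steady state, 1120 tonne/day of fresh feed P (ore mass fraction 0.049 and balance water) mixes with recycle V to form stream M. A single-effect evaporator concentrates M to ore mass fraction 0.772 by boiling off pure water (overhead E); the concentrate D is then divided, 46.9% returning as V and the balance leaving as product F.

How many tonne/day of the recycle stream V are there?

62.79 tonne/day

Overall ore balance (none leaves overhead): ore in fresh feed = ore in product, i.e. 1120×0.049 = (1−0.469)·D·0.772.
D = 54.88/(0.772×0.531) = 133.88 tonne/day.
Recycle V = 0.469×133.88 = 62.788 tonne/day.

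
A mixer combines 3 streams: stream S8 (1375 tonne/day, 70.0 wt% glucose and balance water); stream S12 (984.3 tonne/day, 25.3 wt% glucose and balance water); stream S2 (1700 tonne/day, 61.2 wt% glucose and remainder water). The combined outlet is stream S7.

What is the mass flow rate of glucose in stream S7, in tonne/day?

2252 tonne/day

glucose out = glucose in = 1375×0.700 + 984.3×0.253 + 1700×0.612 = 2251.9 tonne/day.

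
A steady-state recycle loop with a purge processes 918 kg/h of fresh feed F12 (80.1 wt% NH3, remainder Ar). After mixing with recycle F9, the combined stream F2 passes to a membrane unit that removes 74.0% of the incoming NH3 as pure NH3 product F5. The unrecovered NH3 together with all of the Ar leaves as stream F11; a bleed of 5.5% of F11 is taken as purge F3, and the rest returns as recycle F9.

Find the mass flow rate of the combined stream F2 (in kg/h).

4296 kg/h

Ar enters only via F12 and leaves only via the purge: 918×0.199 = 0.055×(Ar in F11), and the membrane unit passes all Ar, so Ar in F2 = Ar in F11 = 3321.5 kg/h.
NH3 in F2: m_A = 918×0.801 + (1−0.055)·(1−0.740)·m_A, so m_A = 735.32/0.7543 = 974.83 kg/h.
F2 = 974.83 + 3321.5 = 4296.3 kg/h.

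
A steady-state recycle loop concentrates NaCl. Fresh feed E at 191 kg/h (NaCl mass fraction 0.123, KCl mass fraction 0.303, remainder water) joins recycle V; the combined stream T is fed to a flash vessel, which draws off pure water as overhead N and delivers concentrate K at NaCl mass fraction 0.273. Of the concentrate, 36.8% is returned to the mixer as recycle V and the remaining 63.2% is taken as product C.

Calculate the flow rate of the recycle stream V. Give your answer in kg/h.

50.11 kg/h

Overall NaCl balance (none leaves overhead): NaCl in fresh feed = NaCl in product, i.e. 191×0.123 = (1−0.368)·K·0.273.
K = 23.493/(0.273×0.632) = 136.16 kg/h.
Recycle V = 0.368×136.16 = 50.108 kg/h.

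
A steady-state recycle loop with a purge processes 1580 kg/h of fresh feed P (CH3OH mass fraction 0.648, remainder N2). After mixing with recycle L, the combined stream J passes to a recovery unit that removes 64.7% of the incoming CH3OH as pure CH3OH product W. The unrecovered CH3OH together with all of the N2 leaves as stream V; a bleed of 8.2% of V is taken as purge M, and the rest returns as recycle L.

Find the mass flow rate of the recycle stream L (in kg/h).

6717 kg/h

N2 enters only via P and leaves only via the purge: 1580×0.352 = 0.082×(N2 in V), and the recovery unit passes all N2, so N2 in J = N2 in V = 6782.4 kg/h.
CH3OH in J: m_A = 1580×0.648 + (1−0.082)·(1−0.647)·m_A, so m_A = 1023.8/0.6759 = 1514.7 kg/h.
V = (1−0.647)×1514.7 + 6782.4 = 7317.1 kg/h.
Recycle L = (1−0.082)×7317.1 = 6717.1 kg/h.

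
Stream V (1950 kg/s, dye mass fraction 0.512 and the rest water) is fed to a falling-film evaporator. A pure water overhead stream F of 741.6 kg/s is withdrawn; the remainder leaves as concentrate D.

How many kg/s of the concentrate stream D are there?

1208 kg/s

Concentrate = 1950 − 741.6 = 1208.4 kg/s.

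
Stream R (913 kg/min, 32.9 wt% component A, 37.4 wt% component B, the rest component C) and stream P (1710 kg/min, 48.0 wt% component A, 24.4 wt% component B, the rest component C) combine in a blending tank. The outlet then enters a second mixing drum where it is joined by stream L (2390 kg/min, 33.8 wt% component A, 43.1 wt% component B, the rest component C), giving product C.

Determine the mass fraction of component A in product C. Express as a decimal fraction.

0.385

Overall, product flow = 5013 kg/min.
component A in = 913×0.329 + 1710×0.480 + 2390×0.338 = 1929 kg/min.
component A fraction in C = 0.385.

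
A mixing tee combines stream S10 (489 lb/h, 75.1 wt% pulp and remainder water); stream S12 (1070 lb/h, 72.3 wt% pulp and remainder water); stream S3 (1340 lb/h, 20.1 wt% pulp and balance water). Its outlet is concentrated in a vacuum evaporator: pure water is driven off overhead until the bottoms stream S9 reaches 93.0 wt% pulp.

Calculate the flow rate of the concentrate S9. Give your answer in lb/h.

pulp entering = 489×0.751 + 1070×0.723 + 1340×0.201 = 1410.2 lb/h.
All pulp reports to S9, so S9 = 1410.2/0.930 = 1516.3 lb/h.

1516 lb/h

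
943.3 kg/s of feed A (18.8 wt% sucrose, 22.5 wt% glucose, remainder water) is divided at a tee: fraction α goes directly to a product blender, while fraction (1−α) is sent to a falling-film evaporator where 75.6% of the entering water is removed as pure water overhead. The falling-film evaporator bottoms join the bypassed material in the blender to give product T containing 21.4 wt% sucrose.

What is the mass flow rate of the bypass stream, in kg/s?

All 943.3×0.188 = 177.34 kg/s of sucrose reaches T, so T = 177.34/0.214 = 828.69 kg/s and vapour = 114.61 kg/s.
The evaporator receives (1−α)·943.3 of feed at 0.587 water and removes 0.756 of that water:
0.756×0.587×(1−α)×943.3 = 114.61
(1−α) = 114.61/418.61 = 0.2738;  α = 0.7262.
Bypass flow = 0.7262×943.3 = 685.04 kg/s.

685 kg/s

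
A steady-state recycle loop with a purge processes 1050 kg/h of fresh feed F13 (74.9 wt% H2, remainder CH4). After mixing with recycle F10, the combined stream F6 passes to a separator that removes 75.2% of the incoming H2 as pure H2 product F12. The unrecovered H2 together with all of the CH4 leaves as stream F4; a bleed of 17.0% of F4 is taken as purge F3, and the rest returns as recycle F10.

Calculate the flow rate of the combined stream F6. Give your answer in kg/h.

2541 kg/h

CH4 enters only via F13 and leaves only via the purge: 1050×0.251 = 0.170×(CH4 in F4), and the separator passes all CH4, so CH4 in F6 = CH4 in F4 = 1550.3 kg/h.
H2 in F6: m_A = 1050×0.749 + (1−0.170)·(1−0.752)·m_A, so m_A = 786.45/0.7942 = 990.29 kg/h.
F6 = 990.29 + 1550.3 = 2540.6 kg/h.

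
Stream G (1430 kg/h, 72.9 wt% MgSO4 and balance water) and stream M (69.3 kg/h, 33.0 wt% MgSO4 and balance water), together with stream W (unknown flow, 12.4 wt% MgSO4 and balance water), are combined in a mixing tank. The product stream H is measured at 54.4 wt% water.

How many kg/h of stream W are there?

Let W be the unknown flow. Total out = 1499.3 + W.
water balance: 433.96 + 0.876·W = 0.544·(1499.3 + W)
(0.876 − 0.544)·W = 0.544×1499.3 − 433.96 = 381.66
W = 381.66 / 0.332 = 1149.6 kg/h

1150 kg/h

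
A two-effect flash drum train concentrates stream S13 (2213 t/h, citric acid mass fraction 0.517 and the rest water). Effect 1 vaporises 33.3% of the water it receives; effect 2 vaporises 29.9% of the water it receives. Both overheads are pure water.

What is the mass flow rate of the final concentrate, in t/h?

1644 t/h

water in feed = 2213×0.483 = 1068.9 t/h.
After stage 1: water left = (1−0.333)×1068.9 = 712.94; stream total = 1857.1 t/h.
After stage 2: water left = (1−0.299)×712.94 = 499.77; final concentrate = 1643.9 t/h.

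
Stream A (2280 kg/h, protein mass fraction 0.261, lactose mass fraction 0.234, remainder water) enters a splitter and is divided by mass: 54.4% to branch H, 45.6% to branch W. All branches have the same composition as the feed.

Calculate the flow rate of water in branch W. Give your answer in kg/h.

525 kg/h

Branch W total = 0.456×2280 = 1039.7 kg/h.
water in W = 0.505×1039.7 = 525.04 kg/h.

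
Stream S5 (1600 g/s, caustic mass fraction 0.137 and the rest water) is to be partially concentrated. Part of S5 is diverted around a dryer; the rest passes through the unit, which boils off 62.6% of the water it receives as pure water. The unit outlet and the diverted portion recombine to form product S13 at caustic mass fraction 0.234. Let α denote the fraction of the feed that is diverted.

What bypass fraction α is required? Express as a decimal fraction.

0.233

All 1600×0.137 = 219.2 g/s of caustic reaches S13, so S13 = 219.2/0.234 = 936.75 g/s and vapour = 663.25 g/s.
The evaporator receives (1−α)·1600 of feed at 0.863 water and removes 0.626 of that water:
0.626×0.863×(1−α)×1600 = 663.25
(1−α) = 663.25/864.38 = 0.7673;  α = 0.2327.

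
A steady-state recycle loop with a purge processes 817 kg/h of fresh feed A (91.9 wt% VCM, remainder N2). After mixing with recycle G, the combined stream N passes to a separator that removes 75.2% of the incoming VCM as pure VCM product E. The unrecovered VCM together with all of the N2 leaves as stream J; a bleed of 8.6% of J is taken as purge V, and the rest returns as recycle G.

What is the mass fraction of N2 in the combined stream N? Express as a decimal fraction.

0.442

N2 enters only via A and leaves only via the purge: 817×0.081 = 0.086×(N2 in J), and the separator passes all N2, so N2 in N = N2 in J = 769.5 kg/h.
VCM in N: m_A = 817×0.919 + (1−0.086)·(1−0.752)·m_A, so m_A = 750.82/0.7733 = 970.9 kg/h.
N = 970.9 + 769.5 = 1740.4 kg/h.
N2 fraction in N = 769.5/1740.4 = 0.442.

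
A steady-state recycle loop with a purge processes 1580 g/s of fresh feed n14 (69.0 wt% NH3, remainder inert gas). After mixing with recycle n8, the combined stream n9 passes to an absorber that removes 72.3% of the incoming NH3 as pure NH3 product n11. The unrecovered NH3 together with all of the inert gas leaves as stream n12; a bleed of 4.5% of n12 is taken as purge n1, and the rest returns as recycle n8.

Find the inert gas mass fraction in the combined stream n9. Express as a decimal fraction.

inert gas enters only via n14 and leaves only via the purge: 1580×0.310 = 0.045×(inert gas in n12), and the absorber passes all inert gas, so inert gas in n9 = inert gas in n12 = 10884 g/s.
NH3 in n9: m_A = 1580×0.690 + (1−0.045)·(1−0.723)·m_A, so m_A = 1090.2/0.7355 = 1482.3 g/s.
n9 = 1482.3 + 10884 = 12367 g/s.
inert gas fraction in n9 = 10884/12367 = 0.880.

0.880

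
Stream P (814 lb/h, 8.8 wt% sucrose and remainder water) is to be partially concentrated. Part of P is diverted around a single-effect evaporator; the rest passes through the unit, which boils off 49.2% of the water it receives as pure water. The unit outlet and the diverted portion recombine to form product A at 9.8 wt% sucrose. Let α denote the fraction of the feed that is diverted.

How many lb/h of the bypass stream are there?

All 814×0.088 = 71.632 lb/h of sucrose reaches A, so A = 71.632/0.098 = 730.94 lb/h and vapour = 83.061 lb/h.
The evaporator receives (1−α)·814 of feed at 0.912 water and removes 0.492 of that water:
0.492×0.912×(1−α)×814 = 83.061
(1−α) = 83.061/365.25 = 0.2274;  α = 0.7726.
Bypass flow = 0.7726×814 = 628.89 lb/h.

628.9 lb/h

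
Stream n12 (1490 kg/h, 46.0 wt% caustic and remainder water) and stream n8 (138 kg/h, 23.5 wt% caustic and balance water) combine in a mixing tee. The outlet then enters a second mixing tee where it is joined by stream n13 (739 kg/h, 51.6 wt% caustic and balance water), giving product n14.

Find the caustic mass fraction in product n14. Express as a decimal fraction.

Overall, product flow = 2367 kg/h.
caustic in = 1490×0.460 + 138×0.235 + 739×0.516 = 1099.2 kg/h.
caustic fraction in n14 = 0.4644.

0.4644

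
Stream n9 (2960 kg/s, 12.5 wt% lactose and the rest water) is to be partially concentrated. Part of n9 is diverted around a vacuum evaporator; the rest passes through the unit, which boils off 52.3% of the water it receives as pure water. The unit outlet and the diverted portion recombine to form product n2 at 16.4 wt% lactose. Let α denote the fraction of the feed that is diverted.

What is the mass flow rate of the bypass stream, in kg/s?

All 2960×0.125 = 370 kg/s of lactose reaches n2, so n2 = 370/0.164 = 2256.1 kg/s and vapour = 703.9 kg/s.
The evaporator receives (1−α)·2960 of feed at 0.875 water and removes 0.523 of that water:
0.523×0.875×(1−α)×2960 = 703.9
(1−α) = 703.9/1354.6 = 0.5197;  α = 0.4803.
Bypass flow = 0.4803×2960 = 1421.8 kg/s.

1422 kg/s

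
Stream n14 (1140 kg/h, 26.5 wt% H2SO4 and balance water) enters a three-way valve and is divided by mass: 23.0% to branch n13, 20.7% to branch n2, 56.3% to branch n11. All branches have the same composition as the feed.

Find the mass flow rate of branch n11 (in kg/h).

Branch n11 flow = 0.563×1140 = 641.82 kg/h.

641.8 kg/h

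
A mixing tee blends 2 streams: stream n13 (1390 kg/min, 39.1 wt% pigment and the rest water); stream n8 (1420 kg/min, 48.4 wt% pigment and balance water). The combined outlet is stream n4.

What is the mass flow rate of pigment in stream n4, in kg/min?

pigment out = pigment in = 1390×0.391 + 1420×0.484 = 1230.8 kg/min.

1231 kg/min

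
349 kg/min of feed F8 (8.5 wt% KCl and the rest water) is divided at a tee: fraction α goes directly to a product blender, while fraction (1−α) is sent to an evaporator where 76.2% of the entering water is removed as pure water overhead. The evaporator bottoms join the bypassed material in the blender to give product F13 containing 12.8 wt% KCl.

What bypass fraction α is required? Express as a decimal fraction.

All 349×0.085 = 29.665 kg/min of KCl reaches F13, so F13 = 29.665/0.128 = 231.76 kg/min and vapour = 117.24 kg/min.
The evaporator receives (1−α)·349 of feed at 0.915 water and removes 0.762 of that water:
0.762×0.915×(1−α)×349 = 117.24
(1−α) = 117.24/243.33 = 0.4818;  α = 0.5182.

0.518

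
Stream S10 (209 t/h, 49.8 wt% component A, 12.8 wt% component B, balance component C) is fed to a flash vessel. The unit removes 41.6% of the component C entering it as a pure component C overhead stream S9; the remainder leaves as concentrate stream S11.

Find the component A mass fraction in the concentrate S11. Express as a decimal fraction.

component A is not removed: 209×0.498 = 104.08 t/h of component A enters S11.
component C entering = 209×0.374 = 78.166 t/h; overhead removed = 0.416×78.166 = 32.517 t/h.
Concentrate = 209 − 32.517 = 176.48 t/h.
Mass fraction = 104.08/176.48 = 0.590.

0.590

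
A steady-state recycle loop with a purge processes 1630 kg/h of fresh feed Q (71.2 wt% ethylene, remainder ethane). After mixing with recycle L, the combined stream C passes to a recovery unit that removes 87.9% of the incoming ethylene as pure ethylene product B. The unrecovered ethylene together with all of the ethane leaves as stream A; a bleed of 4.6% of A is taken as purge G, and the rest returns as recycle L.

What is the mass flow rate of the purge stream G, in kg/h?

476.7 kg/h

ethane enters only via Q and leaves only via the purge: 1630×0.288 = 0.046×(ethane in A), and the recovery unit passes all ethane, so ethane in C = ethane in A = 10205 kg/h.
ethylene in C: m_A = 1630×0.712 + (1−0.046)·(1−0.879)·m_A, so m_A = 1160.6/0.8846 = 1312 kg/h.
A = (1−0.879)×1312 + 10205 = 10364 kg/h.
Purge G = 0.046×10364 = 476.74 kg/h.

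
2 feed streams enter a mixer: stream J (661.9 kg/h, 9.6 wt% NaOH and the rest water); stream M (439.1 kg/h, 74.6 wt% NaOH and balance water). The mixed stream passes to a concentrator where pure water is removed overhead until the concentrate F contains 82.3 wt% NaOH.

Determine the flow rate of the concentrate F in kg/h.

NaOH entering = 661.9×0.096 + 439.1×0.746 = 391.11 kg/h.
All NaOH reports to F, so F = 391.11/0.823 = 475.23 kg/h.

475.2 kg/h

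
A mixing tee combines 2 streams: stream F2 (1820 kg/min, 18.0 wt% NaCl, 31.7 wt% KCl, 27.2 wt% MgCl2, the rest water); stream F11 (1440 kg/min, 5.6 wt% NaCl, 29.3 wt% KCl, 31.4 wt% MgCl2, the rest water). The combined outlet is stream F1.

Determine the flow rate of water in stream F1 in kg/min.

905.7 kg/min

water out = water in = 1820×0.231 + 1440×0.337 = 905.7 kg/min.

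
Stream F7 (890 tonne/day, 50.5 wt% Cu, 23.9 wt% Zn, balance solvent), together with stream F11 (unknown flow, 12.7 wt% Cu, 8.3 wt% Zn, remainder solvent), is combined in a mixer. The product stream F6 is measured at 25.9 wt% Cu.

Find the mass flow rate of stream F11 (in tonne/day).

Let F11 be the unknown flow. Total out = 890 + F11.
Cu balance: 449.45 + 0.127·F11 = 0.259·(890 + F11)
(0.127 − 0.259)·F11 = 0.259×890 − 449.45 = -218.94
F11 = -218.94 / -0.132 = 1658.6 tonne/day

1659 tonne/day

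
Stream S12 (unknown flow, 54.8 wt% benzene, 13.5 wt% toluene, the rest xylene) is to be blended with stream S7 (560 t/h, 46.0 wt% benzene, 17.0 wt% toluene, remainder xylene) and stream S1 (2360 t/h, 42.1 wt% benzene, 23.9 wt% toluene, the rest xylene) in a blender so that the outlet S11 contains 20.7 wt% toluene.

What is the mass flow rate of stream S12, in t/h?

761.1 t/h

Let S12 be the unknown flow. Total out = 2920 + S12.
toluene balance: 659.24 + 0.135·S12 = 0.207·(2920 + S12)
(0.135 − 0.207)·S12 = 0.207×2920 − 659.24 = -54.8
S12 = -54.8 / -0.072 = 761.11 t/h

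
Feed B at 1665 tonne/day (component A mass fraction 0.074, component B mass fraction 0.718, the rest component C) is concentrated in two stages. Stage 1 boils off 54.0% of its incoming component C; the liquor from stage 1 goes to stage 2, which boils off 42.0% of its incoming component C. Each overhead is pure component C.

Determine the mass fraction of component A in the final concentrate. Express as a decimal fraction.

component C in feed = 1665×0.208 = 346.32 tonne/day.
After stage 1: component C left = (1−0.540)×346.32 = 159.31; stream total = 1478 tonne/day.
After stage 2: component C left = (1−0.420)×159.31 = 92.398; final concentrate = 1411.1 tonne/day.
component A fraction = 123.21/1411.1 = 0.087.

0.087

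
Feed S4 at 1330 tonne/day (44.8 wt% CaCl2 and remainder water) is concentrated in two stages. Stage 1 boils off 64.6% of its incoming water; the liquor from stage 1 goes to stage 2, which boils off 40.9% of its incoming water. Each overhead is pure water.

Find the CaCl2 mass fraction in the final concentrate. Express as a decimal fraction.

water in feed = 1330×0.552 = 734.16 tonne/day.
After stage 1: water left = (1−0.646)×734.16 = 259.89; stream total = 855.73 tonne/day.
After stage 2: water left = (1−0.409)×259.89 = 153.6; final concentrate = 749.44 tonne/day.
CaCl2 fraction = 595.84/749.44 = 0.795.

0.795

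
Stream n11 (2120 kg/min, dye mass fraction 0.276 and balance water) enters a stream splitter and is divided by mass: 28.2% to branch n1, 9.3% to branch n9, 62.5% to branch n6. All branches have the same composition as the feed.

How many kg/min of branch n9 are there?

197.2 kg/min

Branch n9 flow = 0.093×2120 = 197.16 kg/min.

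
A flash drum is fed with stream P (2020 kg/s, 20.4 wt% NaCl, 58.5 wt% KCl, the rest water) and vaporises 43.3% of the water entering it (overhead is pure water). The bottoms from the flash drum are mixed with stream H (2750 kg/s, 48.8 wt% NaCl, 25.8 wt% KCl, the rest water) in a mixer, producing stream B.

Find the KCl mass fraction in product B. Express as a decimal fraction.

Vapour removed = 0.433×0.211×2020 = 184.55 kg/s; concentrate = 1835.4 kg/s.
KCl reaching the mixer = 1181.7 (from concentrate) + 2750×0.258 = 1891.2 kg/s.
Product flow = 1835.4 + 2750 = 4585.4 kg/s; KCl fraction = 0.412.

0.412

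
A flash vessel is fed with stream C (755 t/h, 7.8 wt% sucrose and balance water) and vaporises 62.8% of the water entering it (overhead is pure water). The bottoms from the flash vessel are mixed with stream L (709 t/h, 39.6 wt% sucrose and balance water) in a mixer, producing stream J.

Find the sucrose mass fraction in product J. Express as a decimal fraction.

Vapour removed = 0.628×0.922×755 = 437.16 t/h; concentrate = 317.84 t/h.
sucrose reaching the mixer = 58.89 (from concentrate) + 709×0.396 = 339.65 t/h.
Product flow = 317.84 + 709 = 1026.8 t/h; sucrose fraction = 0.331.

0.331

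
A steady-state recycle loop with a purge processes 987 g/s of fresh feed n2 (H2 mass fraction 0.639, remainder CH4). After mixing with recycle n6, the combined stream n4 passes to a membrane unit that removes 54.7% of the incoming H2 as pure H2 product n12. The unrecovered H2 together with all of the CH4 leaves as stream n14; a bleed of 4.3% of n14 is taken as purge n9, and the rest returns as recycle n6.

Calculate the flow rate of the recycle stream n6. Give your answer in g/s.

CH4 enters only via n2 and leaves only via the purge: 987×0.361 = 0.043×(CH4 in n14), and the membrane unit passes all CH4, so CH4 in n4 = CH4 in n14 = 8286.2 g/s.
H2 in n4: m_A = 987×0.639 + (1−0.043)·(1−0.547)·m_A, so m_A = 630.69/0.5665 = 1113.4 g/s.
n14 = (1−0.547)×1113.4 + 8286.2 = 8790.6 g/s.
Recycle n6 = (1−0.043)×8790.6 = 8412.6 g/s.

8413 g/s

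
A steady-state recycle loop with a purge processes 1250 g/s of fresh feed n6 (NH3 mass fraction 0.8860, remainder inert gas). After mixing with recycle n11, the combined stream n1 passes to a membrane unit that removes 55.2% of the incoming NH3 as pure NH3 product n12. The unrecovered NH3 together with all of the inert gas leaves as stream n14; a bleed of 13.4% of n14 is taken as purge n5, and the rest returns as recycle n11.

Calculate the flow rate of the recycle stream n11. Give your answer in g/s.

1623 g/s

inert gas enters only via n6 and leaves only via the purge: 1250×0.114 = 0.134×(inert gas in n14), and the membrane unit passes all inert gas, so inert gas in n1 = inert gas in n14 = 1063.4 g/s.
NH3 in n1: m_A = 1250×0.886 + (1−0.134)·(1−0.552)·m_A, so m_A = 1107.5/0.6120 = 1809.5 g/s.
n14 = (1−0.552)×1809.5 + 1063.4 = 1874.1 g/s.
Recycle n11 = (1−0.134)×1874.1 = 1623 g/s.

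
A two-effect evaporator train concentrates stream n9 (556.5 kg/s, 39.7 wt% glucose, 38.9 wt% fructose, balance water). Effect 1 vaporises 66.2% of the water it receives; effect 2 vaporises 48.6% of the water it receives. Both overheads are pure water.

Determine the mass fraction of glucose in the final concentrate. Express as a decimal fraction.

water in feed = 556.5×0.214 = 119.09 kg/s.
After stage 1: water left = (1−0.662)×119.09 = 40.253; stream total = 477.66 kg/s.
After stage 2: water left = (1−0.486)×40.253 = 20.69; final concentrate = 458.1 kg/s.
glucose fraction = 220.93/458.1 = 0.482.

0.482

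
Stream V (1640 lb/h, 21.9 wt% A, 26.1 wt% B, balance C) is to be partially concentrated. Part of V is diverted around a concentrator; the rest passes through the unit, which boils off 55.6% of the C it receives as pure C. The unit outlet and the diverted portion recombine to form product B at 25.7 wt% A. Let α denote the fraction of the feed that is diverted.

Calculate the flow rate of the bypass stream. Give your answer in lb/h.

All 1640×0.219 = 359.16 lb/h of A reaches B, so B = 359.16/0.257 = 1397.5 lb/h and vapour = 242.49 lb/h.
The evaporator receives (1−α)·1640 of feed at 0.520 C and removes 0.556 of that C:
0.556×0.520×(1−α)×1640 = 242.49
(1−α) = 242.49/474.16 = 0.5114;  α = 0.4886.
Bypass flow = 0.4886×1640 = 801.28 lb/h.

801.3 lb/h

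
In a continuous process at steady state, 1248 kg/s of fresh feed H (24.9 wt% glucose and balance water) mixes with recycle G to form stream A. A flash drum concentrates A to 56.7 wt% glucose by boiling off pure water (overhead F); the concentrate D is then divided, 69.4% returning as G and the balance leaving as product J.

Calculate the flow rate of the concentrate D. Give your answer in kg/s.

Overall glucose balance (none leaves overhead): glucose in fresh feed = glucose in product, i.e. 1248×0.249 = (1−0.694)·D·0.567.
D = 310.75/(0.567×0.306) = 1791.1 kg/s.

1791 kg/s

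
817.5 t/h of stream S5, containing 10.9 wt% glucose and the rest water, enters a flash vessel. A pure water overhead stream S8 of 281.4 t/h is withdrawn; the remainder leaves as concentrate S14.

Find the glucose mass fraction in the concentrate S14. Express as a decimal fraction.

0.166

glucose is not removed: 817.5×0.109 = 89.108 t/h of glucose enters S14.
Concentrate = 817.5 − 281.4 = 536.1 t/h.
Mass fraction = 89.108/536.1 = 0.166.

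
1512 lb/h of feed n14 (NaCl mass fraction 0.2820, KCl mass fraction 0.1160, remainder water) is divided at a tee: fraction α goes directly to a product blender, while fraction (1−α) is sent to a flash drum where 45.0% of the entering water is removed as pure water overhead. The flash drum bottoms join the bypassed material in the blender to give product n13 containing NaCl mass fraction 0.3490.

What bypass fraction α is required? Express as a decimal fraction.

All 1512×0.282 = 426.38 lb/h of NaCl reaches n13, so n13 = 426.38/0.349 = 1221.7 lb/h and vapour = 290.27 lb/h.
The evaporator receives (1−α)·1512 of feed at 0.602 water and removes 0.450 of that water:
0.450×0.602×(1−α)×1512 = 290.27
(1−α) = 290.27/409.6 = 0.7087;  α = 0.2913.

0.291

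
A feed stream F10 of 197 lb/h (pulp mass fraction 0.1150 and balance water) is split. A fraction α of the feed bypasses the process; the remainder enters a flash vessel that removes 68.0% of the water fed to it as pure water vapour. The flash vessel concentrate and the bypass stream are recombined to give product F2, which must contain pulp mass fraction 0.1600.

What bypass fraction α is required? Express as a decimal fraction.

All 197×0.115 = 22.655 lb/h of pulp reaches F2, so F2 = 22.655/0.160 = 141.59 lb/h and vapour = 55.406 lb/h.
The evaporator receives (1−α)·197 of feed at 0.885 water and removes 0.680 of that water:
0.680×0.885×(1−α)×197 = 55.406
(1−α) = 55.406/118.55 = 0.4673;  α = 0.5327.

0.533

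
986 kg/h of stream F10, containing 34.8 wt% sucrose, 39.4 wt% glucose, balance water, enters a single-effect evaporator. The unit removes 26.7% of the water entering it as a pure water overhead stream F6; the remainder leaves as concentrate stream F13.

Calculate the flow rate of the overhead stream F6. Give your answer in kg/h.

water entering = 986×0.258 = 254.39 kg/h; overhead removed = 0.267×254.39 = 67.922 kg/h.

67.92 kg/h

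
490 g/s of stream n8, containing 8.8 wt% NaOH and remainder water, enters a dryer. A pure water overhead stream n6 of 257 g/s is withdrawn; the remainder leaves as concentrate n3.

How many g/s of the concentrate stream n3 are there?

Concentrate = 490 − 257 = 233 g/s.

233 g/s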